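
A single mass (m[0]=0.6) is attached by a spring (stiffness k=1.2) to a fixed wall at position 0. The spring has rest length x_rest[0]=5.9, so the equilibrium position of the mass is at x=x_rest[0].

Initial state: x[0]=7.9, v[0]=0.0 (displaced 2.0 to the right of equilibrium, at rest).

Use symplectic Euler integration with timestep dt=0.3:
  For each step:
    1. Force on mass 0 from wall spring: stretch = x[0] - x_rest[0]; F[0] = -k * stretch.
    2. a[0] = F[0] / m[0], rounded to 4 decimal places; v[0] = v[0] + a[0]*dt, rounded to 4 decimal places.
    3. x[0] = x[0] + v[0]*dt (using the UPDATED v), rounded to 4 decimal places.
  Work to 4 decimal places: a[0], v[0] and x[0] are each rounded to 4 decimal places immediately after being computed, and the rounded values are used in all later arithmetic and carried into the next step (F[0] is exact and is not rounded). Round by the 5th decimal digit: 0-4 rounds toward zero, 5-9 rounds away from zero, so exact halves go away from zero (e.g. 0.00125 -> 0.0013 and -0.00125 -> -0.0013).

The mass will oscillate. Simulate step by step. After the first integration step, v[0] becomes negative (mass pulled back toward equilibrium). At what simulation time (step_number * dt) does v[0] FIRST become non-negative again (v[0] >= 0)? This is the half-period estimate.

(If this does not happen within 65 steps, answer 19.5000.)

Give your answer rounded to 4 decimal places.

Step 0: x=[7.9000] v=[0.0000]
Step 1: x=[7.5400] v=[-1.2000]
Step 2: x=[6.8848] v=[-2.1840]
Step 3: x=[6.0523] v=[-2.7749]
Step 4: x=[5.1924] v=[-2.8663]
Step 5: x=[4.4599] v=[-2.4417]
Step 6: x=[3.9866] v=[-1.5776]
Step 7: x=[3.8577] v=[-0.4296]
Step 8: x=[4.0964] v=[0.7958]
First v>=0 after going negative at step 8, time=2.4000

Answer: 2.4000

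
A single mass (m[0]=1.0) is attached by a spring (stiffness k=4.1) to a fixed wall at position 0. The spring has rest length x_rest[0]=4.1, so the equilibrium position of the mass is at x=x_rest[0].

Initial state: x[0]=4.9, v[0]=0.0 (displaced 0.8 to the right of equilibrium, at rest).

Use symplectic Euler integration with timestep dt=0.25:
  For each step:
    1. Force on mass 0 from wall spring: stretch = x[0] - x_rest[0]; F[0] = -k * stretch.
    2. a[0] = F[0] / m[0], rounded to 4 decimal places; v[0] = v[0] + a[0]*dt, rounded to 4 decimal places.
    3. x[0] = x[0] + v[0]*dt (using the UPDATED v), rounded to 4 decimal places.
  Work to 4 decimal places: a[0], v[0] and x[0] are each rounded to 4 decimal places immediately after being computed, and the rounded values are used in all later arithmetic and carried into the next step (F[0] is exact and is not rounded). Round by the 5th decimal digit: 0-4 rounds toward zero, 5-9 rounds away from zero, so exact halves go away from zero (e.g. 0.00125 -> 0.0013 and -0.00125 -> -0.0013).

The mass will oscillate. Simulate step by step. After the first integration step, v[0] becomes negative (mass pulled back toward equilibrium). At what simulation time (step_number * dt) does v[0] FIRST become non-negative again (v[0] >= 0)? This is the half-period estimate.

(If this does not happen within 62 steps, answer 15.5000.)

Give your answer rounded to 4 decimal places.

Step 0: x=[4.9000] v=[0.0000]
Step 1: x=[4.6950] v=[-0.8200]
Step 2: x=[4.3375] v=[-1.4299]
Step 3: x=[3.9192] v=[-1.6734]
Step 4: x=[3.5472] v=[-1.4881]
Step 5: x=[3.3168] v=[-0.9215]
Step 6: x=[3.2871] v=[-0.1187]
Step 7: x=[3.4657] v=[0.7145]
First v>=0 after going negative at step 7, time=1.7500

Answer: 1.7500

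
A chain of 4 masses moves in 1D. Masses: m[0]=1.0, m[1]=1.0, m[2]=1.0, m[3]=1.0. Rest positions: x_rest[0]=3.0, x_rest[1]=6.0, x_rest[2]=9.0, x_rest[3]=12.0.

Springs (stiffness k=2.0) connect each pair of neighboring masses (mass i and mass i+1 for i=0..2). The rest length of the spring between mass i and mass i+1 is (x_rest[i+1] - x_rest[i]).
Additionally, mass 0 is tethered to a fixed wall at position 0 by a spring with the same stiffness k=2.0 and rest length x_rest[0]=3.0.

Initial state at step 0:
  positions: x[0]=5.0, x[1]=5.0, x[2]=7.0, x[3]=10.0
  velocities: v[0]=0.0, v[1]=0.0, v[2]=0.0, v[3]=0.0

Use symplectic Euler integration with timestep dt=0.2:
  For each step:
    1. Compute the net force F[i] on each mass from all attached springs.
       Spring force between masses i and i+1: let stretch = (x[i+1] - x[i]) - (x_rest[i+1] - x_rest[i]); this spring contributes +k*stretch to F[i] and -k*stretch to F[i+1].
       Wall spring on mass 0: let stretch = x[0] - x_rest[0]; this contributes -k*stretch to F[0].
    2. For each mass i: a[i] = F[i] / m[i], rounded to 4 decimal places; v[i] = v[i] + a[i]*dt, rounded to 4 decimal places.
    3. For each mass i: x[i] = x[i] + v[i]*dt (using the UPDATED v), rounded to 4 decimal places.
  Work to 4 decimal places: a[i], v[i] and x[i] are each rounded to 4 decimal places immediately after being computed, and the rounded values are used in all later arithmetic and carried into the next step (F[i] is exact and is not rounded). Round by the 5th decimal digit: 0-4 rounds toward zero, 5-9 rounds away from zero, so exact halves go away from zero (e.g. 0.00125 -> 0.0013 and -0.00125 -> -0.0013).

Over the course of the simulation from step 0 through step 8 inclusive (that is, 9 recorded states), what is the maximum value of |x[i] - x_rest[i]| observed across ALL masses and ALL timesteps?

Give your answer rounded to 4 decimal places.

Step 0: x=[5.0000 5.0000 7.0000 10.0000] v=[0.0000 0.0000 0.0000 0.0000]
Step 1: x=[4.6000 5.1600 7.0800 10.0000] v=[-2.0000 0.8000 0.4000 0.0000]
Step 2: x=[3.8768 5.4288 7.2400 10.0064] v=[-3.6160 1.3440 0.8000 0.0320]
Step 3: x=[2.9676 5.7183 7.4764 10.0315] v=[-4.5459 1.4477 1.1821 0.1254]
Step 4: x=[2.0411 5.9284 7.7766 10.0922] v=[-4.6327 1.0507 1.5009 0.3034]
Step 5: x=[1.2623 5.9754 8.1142 10.2076] v=[-3.8942 0.2351 1.6879 0.5772]
Step 6: x=[0.7595 5.8165 8.4481 10.3956] v=[-2.5139 -0.7946 1.6697 0.9398]
Step 7: x=[0.6005 5.4635 8.7273 10.6678] v=[-0.7949 -1.7648 1.3961 1.3608]
Step 8: x=[0.7825 4.9826 8.9007 11.0247] v=[0.9101 -2.4045 0.8668 1.7846]
Max displacement = 2.3995

Answer: 2.3995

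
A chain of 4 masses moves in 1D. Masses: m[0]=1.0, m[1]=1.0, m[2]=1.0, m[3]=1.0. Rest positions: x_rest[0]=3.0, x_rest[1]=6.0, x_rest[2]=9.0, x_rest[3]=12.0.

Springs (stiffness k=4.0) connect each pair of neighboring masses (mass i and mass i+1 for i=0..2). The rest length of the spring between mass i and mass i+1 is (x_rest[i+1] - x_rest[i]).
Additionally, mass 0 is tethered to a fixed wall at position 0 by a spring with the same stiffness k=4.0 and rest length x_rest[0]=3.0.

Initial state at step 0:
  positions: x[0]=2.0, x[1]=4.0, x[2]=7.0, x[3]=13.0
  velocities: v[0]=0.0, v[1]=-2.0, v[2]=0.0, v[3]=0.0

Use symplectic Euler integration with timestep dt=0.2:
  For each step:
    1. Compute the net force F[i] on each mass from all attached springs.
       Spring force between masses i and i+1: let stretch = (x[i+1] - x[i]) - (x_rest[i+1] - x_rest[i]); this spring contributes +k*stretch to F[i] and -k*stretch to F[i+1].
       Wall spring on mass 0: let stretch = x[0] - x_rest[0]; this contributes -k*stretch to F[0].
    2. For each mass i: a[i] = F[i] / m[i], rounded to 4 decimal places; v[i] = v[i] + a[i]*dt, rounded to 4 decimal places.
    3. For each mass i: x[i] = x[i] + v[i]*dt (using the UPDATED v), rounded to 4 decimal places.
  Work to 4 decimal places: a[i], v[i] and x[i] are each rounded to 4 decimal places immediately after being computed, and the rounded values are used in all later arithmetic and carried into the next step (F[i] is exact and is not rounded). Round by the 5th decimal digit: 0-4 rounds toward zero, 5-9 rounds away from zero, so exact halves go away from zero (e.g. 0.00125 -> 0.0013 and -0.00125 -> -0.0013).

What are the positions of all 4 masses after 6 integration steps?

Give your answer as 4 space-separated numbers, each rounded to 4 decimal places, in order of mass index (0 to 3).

Step 0: x=[2.0000 4.0000 7.0000 13.0000] v=[0.0000 -2.0000 0.0000 0.0000]
Step 1: x=[2.0000 3.7600 7.4800 12.5200] v=[0.0000 -1.2000 2.4000 -2.4000]
Step 2: x=[1.9616 3.8336 8.1712 11.7136] v=[-0.1920 0.3680 3.4560 -4.0320]
Step 3: x=[1.9089 4.3017 8.7352 10.8204] v=[-0.2637 2.3405 2.8198 -4.4659]
Step 4: x=[1.9336 5.0963 8.9234 10.0736] v=[0.1234 3.9731 0.9412 -3.7341]
Step 5: x=[2.1549 5.9972 8.6833 9.6227] v=[1.1067 4.5046 -1.2003 -2.2543]
Step 6: x=[2.6462 6.7131 8.1638 9.5015] v=[2.4566 3.5796 -2.5977 -0.6058]

Answer: 2.6462 6.7131 8.1638 9.5015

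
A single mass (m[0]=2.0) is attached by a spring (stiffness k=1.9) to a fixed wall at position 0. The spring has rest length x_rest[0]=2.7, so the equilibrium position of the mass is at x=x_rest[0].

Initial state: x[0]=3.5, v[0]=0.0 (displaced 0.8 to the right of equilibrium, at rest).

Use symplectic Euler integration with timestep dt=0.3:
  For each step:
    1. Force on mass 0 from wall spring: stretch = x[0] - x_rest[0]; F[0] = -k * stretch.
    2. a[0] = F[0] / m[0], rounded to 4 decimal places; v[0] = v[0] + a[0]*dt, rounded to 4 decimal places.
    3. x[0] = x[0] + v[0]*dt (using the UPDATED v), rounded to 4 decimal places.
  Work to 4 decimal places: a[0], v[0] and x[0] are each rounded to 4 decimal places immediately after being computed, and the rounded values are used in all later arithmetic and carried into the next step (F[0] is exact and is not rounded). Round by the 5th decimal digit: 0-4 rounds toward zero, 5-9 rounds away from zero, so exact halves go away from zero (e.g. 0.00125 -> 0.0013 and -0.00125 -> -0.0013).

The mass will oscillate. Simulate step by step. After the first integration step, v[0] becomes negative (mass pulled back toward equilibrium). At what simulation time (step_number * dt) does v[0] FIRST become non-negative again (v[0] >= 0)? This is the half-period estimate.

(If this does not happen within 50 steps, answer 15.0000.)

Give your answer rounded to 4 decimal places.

Answer: 3.3000

Derivation:
Step 0: x=[3.5000] v=[0.0000]
Step 1: x=[3.4316] v=[-0.2280]
Step 2: x=[3.3007] v=[-0.4365]
Step 3: x=[3.1184] v=[-0.6077]
Step 4: x=[2.9003] v=[-0.7270]
Step 5: x=[2.6651] v=[-0.7841]
Step 6: x=[2.4329] v=[-0.7741]
Step 7: x=[2.2235] v=[-0.6980]
Step 8: x=[2.0548] v=[-0.5622]
Step 9: x=[1.9413] v=[-0.3783]
Step 10: x=[1.8927] v=[-0.1621]
Step 11: x=[1.9131] v=[0.0680]
First v>=0 after going negative at step 11, time=3.3000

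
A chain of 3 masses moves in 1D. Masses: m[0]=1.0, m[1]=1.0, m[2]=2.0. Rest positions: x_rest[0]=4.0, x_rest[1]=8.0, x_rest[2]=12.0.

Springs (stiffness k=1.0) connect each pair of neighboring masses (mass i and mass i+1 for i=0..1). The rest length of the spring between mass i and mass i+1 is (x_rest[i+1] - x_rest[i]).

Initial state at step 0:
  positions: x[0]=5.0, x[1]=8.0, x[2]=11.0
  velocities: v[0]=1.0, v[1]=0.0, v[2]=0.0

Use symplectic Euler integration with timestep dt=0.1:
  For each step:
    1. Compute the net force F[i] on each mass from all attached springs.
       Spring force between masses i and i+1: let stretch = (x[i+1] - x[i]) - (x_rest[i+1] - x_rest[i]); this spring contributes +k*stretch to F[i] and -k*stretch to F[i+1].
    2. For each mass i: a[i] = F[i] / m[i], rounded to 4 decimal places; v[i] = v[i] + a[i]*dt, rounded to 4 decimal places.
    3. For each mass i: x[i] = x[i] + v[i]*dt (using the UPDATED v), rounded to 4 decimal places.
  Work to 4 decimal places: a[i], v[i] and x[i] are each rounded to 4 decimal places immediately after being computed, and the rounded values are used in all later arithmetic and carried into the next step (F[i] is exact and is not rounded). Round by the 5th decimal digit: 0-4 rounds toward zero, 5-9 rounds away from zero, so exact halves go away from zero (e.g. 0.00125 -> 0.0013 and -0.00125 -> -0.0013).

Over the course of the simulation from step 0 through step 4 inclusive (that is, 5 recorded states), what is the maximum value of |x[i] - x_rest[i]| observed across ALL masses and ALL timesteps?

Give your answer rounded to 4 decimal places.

Answer: 1.2916

Derivation:
Step 0: x=[5.0000 8.0000 11.0000] v=[1.0000 0.0000 0.0000]
Step 1: x=[5.0900 8.0000 11.0050] v=[0.9000 0.0000 0.0500]
Step 2: x=[5.1691 8.0010 11.0150] v=[0.7910 0.0095 0.0998]
Step 3: x=[5.2365 8.0038 11.0299] v=[0.6742 0.0277 0.1491]
Step 4: x=[5.2916 8.0092 11.0497] v=[0.5509 0.0536 0.1978]
Max displacement = 1.2916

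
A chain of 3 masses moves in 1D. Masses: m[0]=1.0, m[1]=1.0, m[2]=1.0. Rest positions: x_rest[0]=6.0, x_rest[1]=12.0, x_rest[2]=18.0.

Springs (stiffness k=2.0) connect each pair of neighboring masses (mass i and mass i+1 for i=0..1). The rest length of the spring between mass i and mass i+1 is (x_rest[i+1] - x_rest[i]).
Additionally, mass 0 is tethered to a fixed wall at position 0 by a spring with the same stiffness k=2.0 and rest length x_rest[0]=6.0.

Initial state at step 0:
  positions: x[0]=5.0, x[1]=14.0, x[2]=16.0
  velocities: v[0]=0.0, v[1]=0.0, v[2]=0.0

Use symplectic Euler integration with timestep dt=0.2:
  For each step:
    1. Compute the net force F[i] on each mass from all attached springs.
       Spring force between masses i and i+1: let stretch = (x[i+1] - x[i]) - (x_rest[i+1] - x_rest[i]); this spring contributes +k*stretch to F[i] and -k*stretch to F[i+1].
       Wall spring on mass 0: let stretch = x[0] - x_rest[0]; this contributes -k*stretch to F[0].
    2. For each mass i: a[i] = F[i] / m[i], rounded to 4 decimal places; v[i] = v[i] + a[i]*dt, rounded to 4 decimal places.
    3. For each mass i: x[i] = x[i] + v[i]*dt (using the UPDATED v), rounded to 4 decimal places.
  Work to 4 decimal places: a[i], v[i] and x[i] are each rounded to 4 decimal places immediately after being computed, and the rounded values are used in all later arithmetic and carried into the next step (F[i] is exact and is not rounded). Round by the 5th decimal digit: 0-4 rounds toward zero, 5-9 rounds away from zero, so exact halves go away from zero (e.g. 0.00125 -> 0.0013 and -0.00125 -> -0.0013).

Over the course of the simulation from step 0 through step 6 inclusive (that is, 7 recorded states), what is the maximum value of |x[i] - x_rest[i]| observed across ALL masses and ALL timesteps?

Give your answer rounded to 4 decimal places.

Step 0: x=[5.0000 14.0000 16.0000] v=[0.0000 0.0000 0.0000]
Step 1: x=[5.3200 13.4400 16.3200] v=[1.6000 -2.8000 1.6000]
Step 2: x=[5.8640 12.4608 16.8896] v=[2.7200 -4.8960 2.8480]
Step 3: x=[6.4666 11.3082 17.5849] v=[3.0131 -5.7632 3.4765]
Step 4: x=[6.9392 10.2704 18.2581] v=[2.3631 -5.1892 3.3658]
Step 5: x=[7.1232 9.6051 18.7722] v=[0.9199 -3.3266 2.5707]
Step 6: x=[6.9359 9.4746 19.0330] v=[-0.9366 -0.6525 1.3039]
Max displacement = 2.5254

Answer: 2.5254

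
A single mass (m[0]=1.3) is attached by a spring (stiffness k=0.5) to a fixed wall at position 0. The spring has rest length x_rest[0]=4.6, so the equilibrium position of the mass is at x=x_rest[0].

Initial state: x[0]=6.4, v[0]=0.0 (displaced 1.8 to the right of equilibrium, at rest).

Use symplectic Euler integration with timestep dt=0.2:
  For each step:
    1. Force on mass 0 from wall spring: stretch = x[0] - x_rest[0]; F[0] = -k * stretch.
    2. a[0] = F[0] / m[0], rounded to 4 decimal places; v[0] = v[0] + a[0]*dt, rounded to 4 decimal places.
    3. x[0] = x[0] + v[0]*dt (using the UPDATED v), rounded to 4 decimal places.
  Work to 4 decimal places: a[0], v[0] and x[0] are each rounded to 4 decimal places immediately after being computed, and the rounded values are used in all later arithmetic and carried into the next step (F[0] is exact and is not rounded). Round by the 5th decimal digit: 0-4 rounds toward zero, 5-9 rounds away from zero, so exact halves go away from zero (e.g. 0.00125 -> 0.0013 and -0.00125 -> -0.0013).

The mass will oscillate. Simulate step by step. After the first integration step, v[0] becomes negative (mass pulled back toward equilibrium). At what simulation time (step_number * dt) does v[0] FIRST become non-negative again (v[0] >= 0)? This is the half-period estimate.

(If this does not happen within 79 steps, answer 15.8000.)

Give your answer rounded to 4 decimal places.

Step 0: x=[6.4000] v=[0.0000]
Step 1: x=[6.3723] v=[-0.1385]
Step 2: x=[6.3173] v=[-0.2748]
Step 3: x=[6.2359] v=[-0.4069]
Step 4: x=[6.1294] v=[-0.5327]
Step 5: x=[5.9993] v=[-0.6503]
Step 6: x=[5.8477] v=[-0.7579]
Step 7: x=[5.6769] v=[-0.8539]
Step 8: x=[5.4896] v=[-0.9367]
Step 9: x=[5.2886] v=[-1.0051]
Step 10: x=[5.0770] v=[-1.0581]
Step 11: x=[4.8580] v=[-1.0948]
Step 12: x=[4.6351] v=[-1.1146]
Step 13: x=[4.4116] v=[-1.1173]
Step 14: x=[4.1910] v=[-1.1028]
Step 15: x=[3.9767] v=[-1.0713]
Step 16: x=[3.7720] v=[-1.0234]
Step 17: x=[3.5801] v=[-0.9597]
Step 18: x=[3.4039] v=[-0.8812]
Step 19: x=[3.2461] v=[-0.7892]
Step 20: x=[3.1091] v=[-0.6851]
Step 21: x=[2.9950] v=[-0.5704]
Step 22: x=[2.9056] v=[-0.4469]
Step 23: x=[2.8423] v=[-0.3166]
Step 24: x=[2.8060] v=[-0.1814]
Step 25: x=[2.7973] v=[-0.0434]
Step 26: x=[2.8164] v=[0.0953]
First v>=0 after going negative at step 26, time=5.2000

Answer: 5.2000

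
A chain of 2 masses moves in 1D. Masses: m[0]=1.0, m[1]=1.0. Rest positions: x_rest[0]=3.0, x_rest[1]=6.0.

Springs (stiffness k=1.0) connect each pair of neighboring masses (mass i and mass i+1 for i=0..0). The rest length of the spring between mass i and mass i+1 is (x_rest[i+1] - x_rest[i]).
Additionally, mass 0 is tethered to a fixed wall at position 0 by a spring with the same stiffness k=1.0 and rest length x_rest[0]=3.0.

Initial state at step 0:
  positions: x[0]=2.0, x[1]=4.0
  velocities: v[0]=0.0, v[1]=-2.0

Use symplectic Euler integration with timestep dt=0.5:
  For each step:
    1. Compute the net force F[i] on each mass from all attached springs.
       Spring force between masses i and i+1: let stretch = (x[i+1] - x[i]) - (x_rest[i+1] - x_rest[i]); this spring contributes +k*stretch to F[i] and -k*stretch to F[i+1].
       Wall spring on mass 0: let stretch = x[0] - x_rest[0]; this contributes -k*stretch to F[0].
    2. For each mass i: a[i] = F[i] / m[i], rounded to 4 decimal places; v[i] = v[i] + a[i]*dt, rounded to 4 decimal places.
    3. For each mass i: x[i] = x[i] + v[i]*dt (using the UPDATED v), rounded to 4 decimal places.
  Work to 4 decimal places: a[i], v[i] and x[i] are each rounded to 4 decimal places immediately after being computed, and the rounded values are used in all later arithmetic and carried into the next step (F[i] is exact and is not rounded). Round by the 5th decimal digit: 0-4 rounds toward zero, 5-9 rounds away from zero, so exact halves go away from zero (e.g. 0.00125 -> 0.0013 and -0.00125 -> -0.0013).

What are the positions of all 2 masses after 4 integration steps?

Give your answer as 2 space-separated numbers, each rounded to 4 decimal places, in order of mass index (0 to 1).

Answer: 1.1406 3.5899

Derivation:
Step 0: x=[2.0000 4.0000] v=[0.0000 -2.0000]
Step 1: x=[2.0000 3.2500] v=[0.0000 -1.5000]
Step 2: x=[1.8125 2.9375] v=[-0.3750 -0.6250]
Step 3: x=[1.4531 3.0938] v=[-0.7188 0.3125]
Step 4: x=[1.1406 3.5899] v=[-0.6250 0.9922]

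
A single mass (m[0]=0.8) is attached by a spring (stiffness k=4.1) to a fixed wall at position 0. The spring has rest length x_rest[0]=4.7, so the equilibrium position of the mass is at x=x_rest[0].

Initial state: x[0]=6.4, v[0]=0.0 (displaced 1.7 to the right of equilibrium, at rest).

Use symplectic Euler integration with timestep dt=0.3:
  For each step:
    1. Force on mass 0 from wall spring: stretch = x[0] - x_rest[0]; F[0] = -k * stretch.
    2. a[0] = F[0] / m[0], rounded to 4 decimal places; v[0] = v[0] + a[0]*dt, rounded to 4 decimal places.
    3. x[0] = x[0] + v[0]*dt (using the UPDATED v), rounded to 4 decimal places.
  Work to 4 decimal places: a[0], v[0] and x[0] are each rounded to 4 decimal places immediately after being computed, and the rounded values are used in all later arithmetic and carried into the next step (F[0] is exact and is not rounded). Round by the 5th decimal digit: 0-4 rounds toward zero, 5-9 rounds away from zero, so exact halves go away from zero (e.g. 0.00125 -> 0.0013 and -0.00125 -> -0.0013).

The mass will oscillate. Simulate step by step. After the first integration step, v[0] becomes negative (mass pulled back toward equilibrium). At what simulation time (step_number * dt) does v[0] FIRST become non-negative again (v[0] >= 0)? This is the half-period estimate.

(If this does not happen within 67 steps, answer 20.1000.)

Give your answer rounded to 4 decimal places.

Answer: 1.5000

Derivation:
Step 0: x=[6.4000] v=[0.0000]
Step 1: x=[5.6159] v=[-2.6138]
Step 2: x=[4.4093] v=[-4.0220]
Step 3: x=[3.3368] v=[-3.5751]
Step 4: x=[2.8930] v=[-1.4792]
Step 5: x=[3.2827] v=[1.2991]
First v>=0 after going negative at step 5, time=1.5000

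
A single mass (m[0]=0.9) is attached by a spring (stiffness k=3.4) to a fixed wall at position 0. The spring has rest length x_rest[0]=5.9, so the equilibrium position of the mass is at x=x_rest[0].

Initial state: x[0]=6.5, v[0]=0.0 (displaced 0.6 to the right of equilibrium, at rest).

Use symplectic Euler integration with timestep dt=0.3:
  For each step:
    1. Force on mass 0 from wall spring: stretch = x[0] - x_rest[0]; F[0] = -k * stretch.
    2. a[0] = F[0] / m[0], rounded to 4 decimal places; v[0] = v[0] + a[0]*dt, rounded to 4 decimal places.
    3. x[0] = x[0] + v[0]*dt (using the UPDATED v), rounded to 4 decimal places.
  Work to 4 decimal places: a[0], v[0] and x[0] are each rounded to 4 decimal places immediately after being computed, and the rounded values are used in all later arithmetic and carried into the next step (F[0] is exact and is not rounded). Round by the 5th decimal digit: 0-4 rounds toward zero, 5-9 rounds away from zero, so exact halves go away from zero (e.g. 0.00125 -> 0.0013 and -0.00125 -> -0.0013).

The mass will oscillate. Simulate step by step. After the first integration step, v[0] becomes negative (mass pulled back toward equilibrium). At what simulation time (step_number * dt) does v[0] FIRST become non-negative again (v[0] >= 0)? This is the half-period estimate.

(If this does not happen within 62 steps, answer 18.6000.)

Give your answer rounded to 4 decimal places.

Answer: 1.8000

Derivation:
Step 0: x=[6.5000] v=[0.0000]
Step 1: x=[6.2960] v=[-0.6800]
Step 2: x=[5.9574] v=[-1.1288]
Step 3: x=[5.5993] v=[-1.1938]
Step 4: x=[5.3434] v=[-0.8530]
Step 5: x=[5.2767] v=[-0.2222]
Step 6: x=[5.4220] v=[0.4842]
First v>=0 after going negative at step 6, time=1.8000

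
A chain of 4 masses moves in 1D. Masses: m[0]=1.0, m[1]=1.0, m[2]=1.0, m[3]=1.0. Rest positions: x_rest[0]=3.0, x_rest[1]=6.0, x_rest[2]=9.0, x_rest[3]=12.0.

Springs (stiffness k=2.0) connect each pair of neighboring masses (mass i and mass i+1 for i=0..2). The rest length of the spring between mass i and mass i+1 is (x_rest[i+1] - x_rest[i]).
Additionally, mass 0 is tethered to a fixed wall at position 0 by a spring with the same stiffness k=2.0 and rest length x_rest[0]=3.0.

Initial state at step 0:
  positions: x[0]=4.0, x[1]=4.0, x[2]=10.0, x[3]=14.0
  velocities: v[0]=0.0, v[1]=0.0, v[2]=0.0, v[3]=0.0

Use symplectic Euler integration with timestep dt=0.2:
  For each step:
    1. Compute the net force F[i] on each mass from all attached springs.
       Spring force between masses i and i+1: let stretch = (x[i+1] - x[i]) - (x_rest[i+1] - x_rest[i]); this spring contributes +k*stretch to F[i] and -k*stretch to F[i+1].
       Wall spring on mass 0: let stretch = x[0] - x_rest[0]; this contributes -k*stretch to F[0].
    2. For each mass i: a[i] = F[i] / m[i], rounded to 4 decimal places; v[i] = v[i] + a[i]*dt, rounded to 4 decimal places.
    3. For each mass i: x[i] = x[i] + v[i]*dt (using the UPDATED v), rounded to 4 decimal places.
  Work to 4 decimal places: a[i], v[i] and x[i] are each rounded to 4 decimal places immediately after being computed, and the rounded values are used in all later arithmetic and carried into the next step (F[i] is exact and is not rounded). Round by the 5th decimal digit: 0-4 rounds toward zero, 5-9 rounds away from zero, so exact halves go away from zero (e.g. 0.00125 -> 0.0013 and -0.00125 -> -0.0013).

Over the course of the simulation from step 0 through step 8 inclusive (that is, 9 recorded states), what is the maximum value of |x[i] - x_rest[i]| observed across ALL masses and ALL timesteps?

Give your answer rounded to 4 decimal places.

Step 0: x=[4.0000 4.0000 10.0000 14.0000] v=[0.0000 0.0000 0.0000 0.0000]
Step 1: x=[3.6800 4.4800 9.8400 13.9200] v=[-1.6000 2.4000 -0.8000 -0.4000]
Step 2: x=[3.1296 5.3248 9.5776 13.7536] v=[-2.7520 4.2240 -1.3120 -0.8320]
Step 3: x=[2.5044 6.3342 9.3091 13.4931] v=[-3.1258 5.0470 -1.3427 -1.3024]
Step 4: x=[1.9853 7.2752 9.1373 13.1379] v=[-2.5956 4.7050 -0.8591 -1.7760]
Step 5: x=[1.7305 7.9420 9.1366 12.7027] v=[-1.2738 3.3339 -0.0037 -2.1762]
Step 6: x=[1.8342 8.2074 9.3256 12.2222] v=[0.5186 1.3271 0.9449 -2.4026]
Step 7: x=[2.3010 8.0524 9.6569 11.7500] v=[2.3342 -0.7749 1.6563 -2.3612]
Step 8: x=[3.0439 7.5657 10.0272 11.3503] v=[3.7144 -2.4337 1.8517 -1.9984]
Max displacement = 2.2074

Answer: 2.2074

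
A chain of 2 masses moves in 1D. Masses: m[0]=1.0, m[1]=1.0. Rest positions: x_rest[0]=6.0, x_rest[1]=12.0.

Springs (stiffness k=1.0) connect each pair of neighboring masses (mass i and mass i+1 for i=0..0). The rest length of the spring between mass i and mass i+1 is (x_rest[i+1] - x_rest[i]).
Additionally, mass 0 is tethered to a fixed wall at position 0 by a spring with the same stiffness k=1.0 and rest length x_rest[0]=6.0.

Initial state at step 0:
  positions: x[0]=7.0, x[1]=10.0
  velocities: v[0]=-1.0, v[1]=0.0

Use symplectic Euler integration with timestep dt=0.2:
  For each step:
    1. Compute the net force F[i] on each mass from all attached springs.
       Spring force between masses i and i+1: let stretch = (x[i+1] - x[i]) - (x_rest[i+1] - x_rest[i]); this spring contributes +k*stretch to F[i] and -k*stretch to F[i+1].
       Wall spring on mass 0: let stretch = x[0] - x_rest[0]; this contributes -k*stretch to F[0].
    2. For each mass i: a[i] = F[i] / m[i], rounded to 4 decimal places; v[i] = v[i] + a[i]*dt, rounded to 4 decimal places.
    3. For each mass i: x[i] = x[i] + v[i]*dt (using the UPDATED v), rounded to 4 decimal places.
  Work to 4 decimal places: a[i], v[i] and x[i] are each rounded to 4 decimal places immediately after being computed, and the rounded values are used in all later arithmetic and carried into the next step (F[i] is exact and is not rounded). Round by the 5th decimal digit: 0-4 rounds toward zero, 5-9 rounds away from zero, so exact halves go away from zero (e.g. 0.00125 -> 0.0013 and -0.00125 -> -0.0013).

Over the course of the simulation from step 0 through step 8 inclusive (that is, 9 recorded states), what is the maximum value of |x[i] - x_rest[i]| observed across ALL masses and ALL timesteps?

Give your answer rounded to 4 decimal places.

Answer: 2.4388

Derivation:
Step 0: x=[7.0000 10.0000] v=[-1.0000 0.0000]
Step 1: x=[6.6400 10.1200] v=[-1.8000 0.6000]
Step 2: x=[6.1536 10.3408] v=[-2.4320 1.1040]
Step 3: x=[5.5885 10.6341] v=[-2.8253 1.4666]
Step 4: x=[5.0017 10.9656] v=[-2.9339 1.6575]
Step 5: x=[4.4534 11.2985] v=[-2.7415 1.6647]
Step 6: x=[4.0008 11.5976] v=[-2.2632 1.4957]
Step 7: x=[3.6920 11.8329] v=[-1.5440 1.1763]
Step 8: x=[3.5612 11.9825] v=[-0.6542 0.7481]
Max displacement = 2.4388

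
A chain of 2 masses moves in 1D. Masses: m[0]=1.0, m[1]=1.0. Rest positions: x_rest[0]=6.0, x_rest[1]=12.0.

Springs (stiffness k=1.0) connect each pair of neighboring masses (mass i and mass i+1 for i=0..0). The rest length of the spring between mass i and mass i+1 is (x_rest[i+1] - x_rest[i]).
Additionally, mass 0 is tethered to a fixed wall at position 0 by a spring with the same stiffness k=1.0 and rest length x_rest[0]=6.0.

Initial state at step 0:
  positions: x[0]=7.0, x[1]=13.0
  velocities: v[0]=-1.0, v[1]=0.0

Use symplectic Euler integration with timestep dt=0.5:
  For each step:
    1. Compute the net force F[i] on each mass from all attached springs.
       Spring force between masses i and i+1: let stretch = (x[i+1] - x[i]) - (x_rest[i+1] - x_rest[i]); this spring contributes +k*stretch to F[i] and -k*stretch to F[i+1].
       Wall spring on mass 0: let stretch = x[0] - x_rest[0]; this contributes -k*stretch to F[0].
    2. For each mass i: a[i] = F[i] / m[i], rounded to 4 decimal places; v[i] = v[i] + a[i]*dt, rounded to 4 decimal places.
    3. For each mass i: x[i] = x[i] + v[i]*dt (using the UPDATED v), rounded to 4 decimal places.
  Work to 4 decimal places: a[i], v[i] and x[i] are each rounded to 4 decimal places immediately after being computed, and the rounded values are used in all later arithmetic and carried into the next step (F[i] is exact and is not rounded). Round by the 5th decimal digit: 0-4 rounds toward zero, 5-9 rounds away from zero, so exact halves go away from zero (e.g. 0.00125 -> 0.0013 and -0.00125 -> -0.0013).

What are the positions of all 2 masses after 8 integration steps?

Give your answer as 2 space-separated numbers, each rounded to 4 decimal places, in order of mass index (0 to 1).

Step 0: x=[7.0000 13.0000] v=[-1.0000 0.0000]
Step 1: x=[6.2500 13.0000] v=[-1.5000 0.0000]
Step 2: x=[5.6250 12.8125] v=[-1.2500 -0.3750]
Step 3: x=[5.3906 12.3281] v=[-0.4688 -0.9688]
Step 4: x=[5.5430 11.6093] v=[0.3047 -1.4376]
Step 5: x=[5.8262 10.8739] v=[0.5664 -1.4708]
Step 6: x=[5.9148 10.3766] v=[0.1772 -0.9947]
Step 7: x=[5.6402 10.2638] v=[-0.5493 -0.2256]
Step 8: x=[5.1114 10.4951] v=[-1.0576 0.4626]

Answer: 5.1114 10.4951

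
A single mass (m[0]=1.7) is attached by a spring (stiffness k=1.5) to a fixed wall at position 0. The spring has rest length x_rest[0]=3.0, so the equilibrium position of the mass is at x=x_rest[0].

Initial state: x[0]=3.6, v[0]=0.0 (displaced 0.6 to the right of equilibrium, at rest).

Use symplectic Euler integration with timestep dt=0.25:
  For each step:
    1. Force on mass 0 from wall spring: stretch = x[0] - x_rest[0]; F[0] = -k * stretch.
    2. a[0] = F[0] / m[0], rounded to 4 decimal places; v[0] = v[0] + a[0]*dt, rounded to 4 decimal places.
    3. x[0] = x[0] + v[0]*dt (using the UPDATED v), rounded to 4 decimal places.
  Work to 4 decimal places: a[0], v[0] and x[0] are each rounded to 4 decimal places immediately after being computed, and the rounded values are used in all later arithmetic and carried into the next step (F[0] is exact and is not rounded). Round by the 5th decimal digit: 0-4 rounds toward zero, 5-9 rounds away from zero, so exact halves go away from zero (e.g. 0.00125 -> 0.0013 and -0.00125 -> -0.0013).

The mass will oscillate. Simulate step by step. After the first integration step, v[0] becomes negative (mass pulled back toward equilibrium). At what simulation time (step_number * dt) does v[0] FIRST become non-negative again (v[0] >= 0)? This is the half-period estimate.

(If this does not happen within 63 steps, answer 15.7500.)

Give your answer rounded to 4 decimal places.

Answer: 3.5000

Derivation:
Step 0: x=[3.6000] v=[0.0000]
Step 1: x=[3.5669] v=[-0.1324]
Step 2: x=[3.5025] v=[-0.2575]
Step 3: x=[3.4104] v=[-0.3684]
Step 4: x=[3.2957] v=[-0.4589]
Step 5: x=[3.1647] v=[-0.5241]
Step 6: x=[3.0246] v=[-0.5604]
Step 7: x=[2.8832] v=[-0.5658]
Step 8: x=[2.7482] v=[-0.5400]
Step 9: x=[2.6271] v=[-0.4845]
Step 10: x=[2.5265] v=[-0.4023]
Step 11: x=[2.4520] v=[-0.2979]
Step 12: x=[2.4078] v=[-0.1770]
Step 13: x=[2.3962] v=[-0.0464]
Step 14: x=[2.4179] v=[0.0868]
First v>=0 after going negative at step 14, time=3.5000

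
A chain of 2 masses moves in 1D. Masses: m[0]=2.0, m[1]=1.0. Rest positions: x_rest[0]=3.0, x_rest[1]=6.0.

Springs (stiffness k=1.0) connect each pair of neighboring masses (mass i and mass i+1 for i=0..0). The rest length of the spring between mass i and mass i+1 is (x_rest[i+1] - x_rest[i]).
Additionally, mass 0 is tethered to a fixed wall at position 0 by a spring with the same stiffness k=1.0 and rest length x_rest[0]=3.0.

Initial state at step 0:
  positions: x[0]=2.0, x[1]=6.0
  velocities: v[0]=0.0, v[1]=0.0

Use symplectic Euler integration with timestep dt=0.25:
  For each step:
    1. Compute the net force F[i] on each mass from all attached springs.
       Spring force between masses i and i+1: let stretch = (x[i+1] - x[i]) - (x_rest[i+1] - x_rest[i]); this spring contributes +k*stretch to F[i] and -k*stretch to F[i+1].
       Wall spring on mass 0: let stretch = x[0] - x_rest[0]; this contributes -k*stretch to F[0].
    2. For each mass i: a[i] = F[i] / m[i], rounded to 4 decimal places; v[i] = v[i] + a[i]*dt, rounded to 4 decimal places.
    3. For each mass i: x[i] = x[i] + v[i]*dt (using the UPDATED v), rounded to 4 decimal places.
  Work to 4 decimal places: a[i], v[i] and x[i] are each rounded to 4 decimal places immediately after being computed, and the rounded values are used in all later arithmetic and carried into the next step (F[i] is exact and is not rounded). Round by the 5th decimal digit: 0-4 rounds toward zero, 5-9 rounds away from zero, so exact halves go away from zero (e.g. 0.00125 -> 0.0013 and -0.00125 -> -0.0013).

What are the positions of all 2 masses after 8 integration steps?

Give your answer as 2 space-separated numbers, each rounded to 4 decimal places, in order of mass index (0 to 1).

Answer: 3.2715 5.0385

Derivation:
Step 0: x=[2.0000 6.0000] v=[0.0000 0.0000]
Step 1: x=[2.0625 5.9375] v=[0.2500 -0.2500]
Step 2: x=[2.1817 5.8203] v=[0.4766 -0.4688]
Step 3: x=[2.3464 5.6632] v=[0.6587 -0.6285]
Step 4: x=[2.5414 5.4863] v=[0.7800 -0.7077]
Step 5: x=[2.7490 5.3128] v=[0.8305 -0.6939]
Step 6: x=[2.9509 5.1666] v=[0.8074 -0.5849]
Step 7: x=[3.1298 5.0694] v=[0.7155 -0.3888]
Step 8: x=[3.2715 5.0385] v=[0.5667 -0.1237]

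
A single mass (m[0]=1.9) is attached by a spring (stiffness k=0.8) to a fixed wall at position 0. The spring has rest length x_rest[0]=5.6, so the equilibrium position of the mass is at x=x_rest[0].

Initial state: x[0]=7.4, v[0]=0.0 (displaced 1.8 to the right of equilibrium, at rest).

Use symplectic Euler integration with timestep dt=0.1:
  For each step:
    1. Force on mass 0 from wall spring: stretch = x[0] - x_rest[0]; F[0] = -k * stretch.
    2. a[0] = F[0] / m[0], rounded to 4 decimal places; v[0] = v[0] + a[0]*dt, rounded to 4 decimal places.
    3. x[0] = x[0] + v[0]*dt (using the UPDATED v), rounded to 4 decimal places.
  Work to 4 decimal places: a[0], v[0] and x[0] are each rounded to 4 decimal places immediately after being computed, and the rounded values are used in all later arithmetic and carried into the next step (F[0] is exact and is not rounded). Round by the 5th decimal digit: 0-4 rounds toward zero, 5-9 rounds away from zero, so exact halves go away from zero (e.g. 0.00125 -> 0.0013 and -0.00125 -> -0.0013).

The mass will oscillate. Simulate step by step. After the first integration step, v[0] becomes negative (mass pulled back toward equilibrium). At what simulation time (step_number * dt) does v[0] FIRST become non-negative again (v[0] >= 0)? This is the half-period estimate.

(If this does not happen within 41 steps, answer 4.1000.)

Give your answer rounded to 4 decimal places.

Answer: 4.1000

Derivation:
Step 0: x=[7.4000] v=[0.0000]
Step 1: x=[7.3924] v=[-0.0758]
Step 2: x=[7.3773] v=[-0.1513]
Step 3: x=[7.3547] v=[-0.2261]
Step 4: x=[7.3247] v=[-0.3000]
Step 5: x=[7.2874] v=[-0.3726]
Step 6: x=[7.2430] v=[-0.4437]
Step 7: x=[7.1917] v=[-0.5129]
Step 8: x=[7.1337] v=[-0.5799]
Step 9: x=[7.0693] v=[-0.6445]
Step 10: x=[6.9987] v=[-0.7064]
Step 11: x=[6.9222] v=[-0.7653]
Step 12: x=[6.8401] v=[-0.8210]
Step 13: x=[6.7528] v=[-0.8732]
Step 14: x=[6.6606] v=[-0.9217]
Step 15: x=[6.5640] v=[-0.9664]
Step 16: x=[6.4633] v=[-1.0070]
Step 17: x=[6.3590] v=[-1.0434]
Step 18: x=[6.2515] v=[-1.0754]
Step 19: x=[6.1412] v=[-1.1028]
Step 20: x=[6.0286] v=[-1.1256]
Step 21: x=[5.9142] v=[-1.1437]
Step 22: x=[5.7985] v=[-1.1569]
Step 23: x=[5.6820] v=[-1.1653]
Step 24: x=[5.5651] v=[-1.1688]
Step 25: x=[5.4484] v=[-1.1673]
Step 26: x=[5.3323] v=[-1.1609]
Step 27: x=[5.2173] v=[-1.1496]
Step 28: x=[5.1040] v=[-1.1335]
Step 29: x=[4.9927] v=[-1.1126]
Step 30: x=[4.8840] v=[-1.0870]
Step 31: x=[4.7783] v=[-1.0569]
Step 32: x=[4.6761] v=[-1.0223]
Step 33: x=[4.5778] v=[-0.9834]
Step 34: x=[4.4838] v=[-0.9404]
Step 35: x=[4.3945] v=[-0.8934]
Step 36: x=[4.3102] v=[-0.8426]
Step 37: x=[4.2314] v=[-0.7883]
Step 38: x=[4.1583] v=[-0.7307]
Step 39: x=[4.0913] v=[-0.6700]
Step 40: x=[4.0307] v=[-0.6065]
Step 41: x=[3.9767] v=[-0.5404]
v[0] did not become non-negative within 41 steps; using fallback time=4.1000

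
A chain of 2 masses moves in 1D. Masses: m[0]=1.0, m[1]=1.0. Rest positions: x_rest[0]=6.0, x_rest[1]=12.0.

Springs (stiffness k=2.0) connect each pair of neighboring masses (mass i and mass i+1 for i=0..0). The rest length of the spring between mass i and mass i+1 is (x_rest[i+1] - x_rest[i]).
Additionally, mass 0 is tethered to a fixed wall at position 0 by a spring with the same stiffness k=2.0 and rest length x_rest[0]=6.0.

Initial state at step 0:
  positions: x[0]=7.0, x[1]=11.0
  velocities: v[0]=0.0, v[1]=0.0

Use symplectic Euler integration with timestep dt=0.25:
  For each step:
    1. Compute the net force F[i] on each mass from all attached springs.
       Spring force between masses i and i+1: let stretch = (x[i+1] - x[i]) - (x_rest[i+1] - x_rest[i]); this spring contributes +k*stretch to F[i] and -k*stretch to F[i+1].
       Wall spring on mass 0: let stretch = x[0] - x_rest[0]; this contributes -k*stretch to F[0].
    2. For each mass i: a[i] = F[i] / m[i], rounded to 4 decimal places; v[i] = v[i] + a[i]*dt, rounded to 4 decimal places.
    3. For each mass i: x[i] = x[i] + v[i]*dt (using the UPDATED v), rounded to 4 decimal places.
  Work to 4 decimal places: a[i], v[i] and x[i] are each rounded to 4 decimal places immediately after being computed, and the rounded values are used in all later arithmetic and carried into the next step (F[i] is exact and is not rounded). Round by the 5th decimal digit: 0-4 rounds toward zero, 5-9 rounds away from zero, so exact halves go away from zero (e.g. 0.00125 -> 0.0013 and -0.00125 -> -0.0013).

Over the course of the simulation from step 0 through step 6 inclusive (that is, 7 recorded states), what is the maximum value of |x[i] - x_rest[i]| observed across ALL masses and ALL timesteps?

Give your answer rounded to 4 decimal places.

Step 0: x=[7.0000 11.0000] v=[0.0000 0.0000]
Step 1: x=[6.6250 11.2500] v=[-1.5000 1.0000]
Step 2: x=[6.0000 11.6719] v=[-2.5000 1.6875]
Step 3: x=[5.3340 12.1348] v=[-2.6641 1.8516]
Step 4: x=[4.8513 12.4976] v=[-1.9307 1.4512]
Step 5: x=[4.7180 12.6546] v=[-0.5332 0.6281]
Step 6: x=[4.9870 12.5696] v=[1.0761 -0.3402]
Max displacement = 1.2820

Answer: 1.2820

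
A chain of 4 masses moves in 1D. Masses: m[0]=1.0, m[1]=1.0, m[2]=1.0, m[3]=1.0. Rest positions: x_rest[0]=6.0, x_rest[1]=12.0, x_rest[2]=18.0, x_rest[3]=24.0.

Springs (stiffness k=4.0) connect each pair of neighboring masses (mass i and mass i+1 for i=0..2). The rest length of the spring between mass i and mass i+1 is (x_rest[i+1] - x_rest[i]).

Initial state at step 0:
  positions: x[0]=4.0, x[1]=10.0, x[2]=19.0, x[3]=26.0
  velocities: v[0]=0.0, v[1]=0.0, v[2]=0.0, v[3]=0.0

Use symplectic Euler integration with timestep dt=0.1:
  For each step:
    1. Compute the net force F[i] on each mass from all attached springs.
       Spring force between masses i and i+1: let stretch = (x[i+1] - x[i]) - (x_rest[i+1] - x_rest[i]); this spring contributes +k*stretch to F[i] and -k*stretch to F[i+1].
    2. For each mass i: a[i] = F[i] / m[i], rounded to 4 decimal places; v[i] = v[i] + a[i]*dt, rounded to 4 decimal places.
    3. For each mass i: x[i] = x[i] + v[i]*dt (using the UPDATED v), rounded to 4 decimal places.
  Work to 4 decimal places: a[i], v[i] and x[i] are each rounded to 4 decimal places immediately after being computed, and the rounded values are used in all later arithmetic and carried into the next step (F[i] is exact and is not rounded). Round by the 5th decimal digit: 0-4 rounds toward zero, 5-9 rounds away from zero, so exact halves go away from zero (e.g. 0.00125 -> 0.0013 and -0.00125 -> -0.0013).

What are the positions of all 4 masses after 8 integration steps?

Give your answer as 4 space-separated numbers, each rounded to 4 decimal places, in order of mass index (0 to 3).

Answer: 4.7251 12.2750 17.6017 24.3984

Derivation:
Step 0: x=[4.0000 10.0000 19.0000 26.0000] v=[0.0000 0.0000 0.0000 0.0000]
Step 1: x=[4.0000 10.1200 18.9200 25.9600] v=[0.0000 1.2000 -0.8000 -0.4000]
Step 2: x=[4.0048 10.3472 18.7696 25.8784] v=[0.0480 2.2720 -1.5040 -0.8160]
Step 3: x=[4.0233 10.6576 18.5667 25.7525] v=[0.1850 3.1040 -2.0294 -1.2595]
Step 4: x=[4.0672 11.0190 18.3348 25.5791] v=[0.4387 3.6139 -2.3187 -1.7338]
Step 5: x=[4.1491 11.3950 18.1001 25.3560] v=[0.8194 3.7595 -2.3473 -2.2315]
Step 6: x=[4.2809 11.7493 17.8874 25.0826] v=[1.3178 3.5432 -2.1270 -2.7339]
Step 7: x=[4.4714 12.0504 17.7170 24.7614] v=[1.9052 3.0111 -1.7042 -3.2120]
Step 8: x=[4.7251 12.2750 17.6017 24.3984] v=[2.5368 2.2461 -1.1531 -3.6298]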